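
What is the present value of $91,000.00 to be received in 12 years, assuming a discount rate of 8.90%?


Present value formula: PV = FV / (1 + r)^t
PV = $91,000.00 / (1 + 0.089)^12
PV = $91,000.00 / 2.7818554
PV = $32,711.98

PV = FV / (1 + r)^t = $32,711.98


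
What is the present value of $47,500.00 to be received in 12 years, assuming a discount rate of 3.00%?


Present value formula: PV = FV / (1 + r)^t
PV = $47,500.00 / (1 + 0.03)^12
PV = $47,500.00 / 1.425761
PV = $33,315.54

PV = FV / (1 + r)^t = $33,315.54


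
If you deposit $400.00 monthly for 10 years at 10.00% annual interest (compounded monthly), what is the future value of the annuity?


Future value of an ordinary annuity: FV = PMT × ((1 + r)^n − 1) / r
Monthly rate r = 0.1/12 ≈ 0.00833333, n = 120
FV = $400.00 × ((1 + 0.1/12)^120 − 1) / (0.1/12)
FV = $400.00 × 204.844979
FV = $81,937.99

FV = PMT × ((1+r)^n - 1)/r = $81,937.99


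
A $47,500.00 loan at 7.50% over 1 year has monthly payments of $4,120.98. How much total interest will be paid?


Total paid over the life of the loan = PMT × n.
Total paid = $4,120.98 × 12 = $49,451.76
Total interest = total paid − principal = $49,451.76 − $47,500.00 = $1,951.76

Total interest = (PMT × n) - PV = $1,951.76


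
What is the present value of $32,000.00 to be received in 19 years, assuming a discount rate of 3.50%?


Present value formula: PV = FV / (1 + r)^t
PV = $32,000.00 / (1 + 0.035)^19
PV = $32,000.00 / 1.922501
PV = $16,644.98

PV = FV / (1 + r)^t = $16,644.98


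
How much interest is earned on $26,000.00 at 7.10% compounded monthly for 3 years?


Compound interest earned = final amount − principal.
A = P(1 + r/n)^(nt) = $26,000.00 × (1 + 0.071/12)^(12 × 3) = $32,151.81
Interest = A − P = $32,151.81 − $26,000.00 = $6,151.81

Interest = A - P = $6,151.81


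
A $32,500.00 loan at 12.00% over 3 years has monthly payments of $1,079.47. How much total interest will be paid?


Total paid over the life of the loan = PMT × n.
Total paid = $1,079.47 × 36 = $38,860.92
Total interest = total paid − principal = $38,860.92 − $32,500.00 = $6,360.92

Total interest = (PMT × n) - PV = $6,360.92


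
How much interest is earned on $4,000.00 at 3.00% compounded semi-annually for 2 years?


Compound interest earned = final amount − principal.
A = P(1 + r/n)^(nt) = $4,000.00 × (1 + 0.03/2)^(2 × 2) = $4,245.45
Interest = A − P = $4,245.45 − $4,000.00 = $245.45

Interest = A - P = $245.45


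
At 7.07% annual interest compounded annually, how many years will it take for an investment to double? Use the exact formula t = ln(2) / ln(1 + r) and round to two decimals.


Doubling condition: (1 + r)^t = 2
Take ln of both sides: t × ln(1 + r) = ln(2)
t = ln(2) / ln(1 + r)
t = 0.693147 / 0.068313
t = 10.15

t = ln(2) / ln(1 + r) = 10.15 years


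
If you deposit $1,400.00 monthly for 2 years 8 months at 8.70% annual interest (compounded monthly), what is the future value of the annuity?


Future value of an ordinary annuity: FV = PMT × ((1 + r)^n − 1) / r
Monthly rate r = 0.087/12 = 0.00725, n = 32
FV = $1,400.00 × ((1 + 0.087/12)^32 − 1) / (0.087/12)
FV = $1,400.00 × 35.870989
FV = $50,219.38

FV = PMT × ((1+r)^n - 1)/r = $50,219.38


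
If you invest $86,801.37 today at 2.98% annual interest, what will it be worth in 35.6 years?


Future value formula: FV = PV × (1 + r)^t
FV = $86,801.37 × (1 + 0.0298)^35.6
FV = $86,801.37 × 2.8444794
FV = $246,904.71

FV = PV × (1 + r)^t = $246,904.71


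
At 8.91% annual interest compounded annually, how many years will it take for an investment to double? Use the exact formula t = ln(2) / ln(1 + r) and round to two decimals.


Doubling condition: (1 + r)^t = 2
Take ln of both sides: t × ln(1 + r) = ln(2)
t = ln(2) / ln(1 + r)
t = 0.693147 / 0.085352
t = 8.12

t = ln(2) / ln(1 + r) = 8.12 years


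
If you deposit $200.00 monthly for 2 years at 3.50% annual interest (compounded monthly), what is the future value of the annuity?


Future value of an ordinary annuity: FV = PMT × ((1 + r)^n − 1) / r
Monthly rate r = 0.035/12 ≈ 0.00291667, n = 24
FV = $200.00 × ((1 + 0.035/12)^24 − 1) / (0.035/12)
FV = $200.00 × 24.822485
FV = $4,964.50

FV = PMT × ((1+r)^n - 1)/r = $4,964.50


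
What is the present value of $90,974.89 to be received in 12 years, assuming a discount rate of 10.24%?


Present value formula: PV = FV / (1 + r)^t
PV = $90,974.89 / (1 + 0.1024)^12
PV = $90,974.89 / 3.221591
PV = $28,239.12

PV = FV / (1 + r)^t = $28,239.12


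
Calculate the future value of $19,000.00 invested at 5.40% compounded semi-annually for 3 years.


Compound interest formula: A = P(1 + r/n)^(nt)
A = $19,000.00 × (1 + 0.054/2)^(2 × 3)
Growth factor: (1 + 0.054/2)^6 = 1.173337
A = $19,000.00 × 1.173337
A = $22,293.40

A = P(1 + r/n)^(nt) = $22,293.40


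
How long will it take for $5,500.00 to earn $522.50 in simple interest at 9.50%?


Rearrange the simple interest formula for t:
I = P × r × t  ⇒  t = I / (P × r)
t = $522.50 / ($5,500.00 × 0.095)
t = 1

t = I/(P×r) = 1 year


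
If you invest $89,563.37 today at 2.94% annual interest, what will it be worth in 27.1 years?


Future value formula: FV = PV × (1 + r)^t
FV = $89,563.37 × (1 + 0.0294)^27.1
FV = $89,563.37 × 2.1929607
FV = $196,408.95

FV = PV × (1 + r)^t = $196,408.95


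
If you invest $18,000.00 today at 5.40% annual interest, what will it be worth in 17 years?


Future value formula: FV = PV × (1 + r)^t
FV = $18,000.00 × (1 + 0.054)^17
FV = $18,000.00 × 2.445065
FV = $44,011.17

FV = PV × (1 + r)^t = $44,011.17


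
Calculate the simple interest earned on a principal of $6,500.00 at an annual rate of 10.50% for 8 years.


Simple interest formula: I = P × r × t
I = $6,500.00 × 0.105 × 8
I = $5,460.00

I = P × r × t = $5,460.00


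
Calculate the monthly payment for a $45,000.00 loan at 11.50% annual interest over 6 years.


Loan payment formula: PMT = PV × r / (1 − (1 + r)^(−n))
Monthly rate r = 0.115/12 ≈ 0.00958333, n = 72 months
Denominator: 1 − (1 + 0.115/12)^(−72) = 0.496773
PMT = $45,000.00 × (0.115/12) / 0.496773
PMT = $868.10 per month

PMT = PV × r / (1-(1+r)^(-n)) = $868.10/month


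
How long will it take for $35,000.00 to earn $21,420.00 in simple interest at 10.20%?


Rearrange the simple interest formula for t:
I = P × r × t  ⇒  t = I / (P × r)
t = $21,420.00 / ($35,000.00 × 0.102)
t = 6

t = I/(P×r) = 6 years


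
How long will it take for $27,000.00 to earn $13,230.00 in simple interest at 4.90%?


Rearrange the simple interest formula for t:
I = P × r × t  ⇒  t = I / (P × r)
t = $13,230.00 / ($27,000.00 × 0.049)
t = 10

t = I/(P×r) = 10 years


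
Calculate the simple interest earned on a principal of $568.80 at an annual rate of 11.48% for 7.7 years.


Simple interest formula: I = P × r × t
I = $568.80 × 0.1148 × 7.7
I = $502.80

I = P × r × t = $502.80


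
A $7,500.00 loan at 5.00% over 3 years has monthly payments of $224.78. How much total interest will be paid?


Total paid over the life of the loan = PMT × n.
Total paid = $224.78 × 36 = $8,092.08
Total interest = total paid − principal = $8,092.08 − $7,500.00 = $592.08

Total interest = (PMT × n) - PV = $592.08


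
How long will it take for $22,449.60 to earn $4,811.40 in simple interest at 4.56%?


Rearrange the simple interest formula for t:
I = P × r × t  ⇒  t = I / (P × r)
t = $4,811.40 / ($22,449.60 × 0.0456)
t = 4.7

t = I/(P×r) = 4.7 years


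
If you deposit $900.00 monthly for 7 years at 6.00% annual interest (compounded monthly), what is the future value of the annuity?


Future value of an ordinary annuity: FV = PMT × ((1 + r)^n − 1) / r
Monthly rate r = 0.06/12 = 0.005, n = 84
FV = $900.00 × ((1 + 0.06/12)^84 − 1) / (0.06/12)
FV = $900.00 × 104.073927
FV = $93,666.53

FV = PMT × ((1+r)^n - 1)/r = $93,666.53


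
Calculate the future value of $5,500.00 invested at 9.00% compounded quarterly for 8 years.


Compound interest formula: A = P(1 + r/n)^(nt)
A = $5,500.00 × (1 + 0.09/4)^(4 × 8)
Growth factor: (1 + 0.09/4)^32 = 2.038103
A = $5,500.00 × 2.038103
A = $11,209.57

A = P(1 + r/n)^(nt) = $11,209.57


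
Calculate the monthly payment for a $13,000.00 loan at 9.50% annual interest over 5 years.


Loan payment formula: PMT = PV × r / (1 − (1 + r)^(−n))
Monthly rate r = 0.095/12 ≈ 0.00791667, n = 60 months
Denominator: 1 − (1 + 0.095/12)^(−60) = 0.376951
PMT = $13,000.00 × (0.095/12) / 0.376951
PMT = $273.02 per month

PMT = PV × r / (1-(1+r)^(-n)) = $273.02/month


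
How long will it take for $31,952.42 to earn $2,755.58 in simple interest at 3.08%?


Rearrange the simple interest formula for t:
I = P × r × t  ⇒  t = I / (P × r)
t = $2,755.58 / ($31,952.42 × 0.0308)
t = 2.8

t = I/(P×r) = 2.8 years


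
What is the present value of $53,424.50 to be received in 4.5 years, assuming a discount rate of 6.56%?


Present value formula: PV = FV / (1 + r)^t
PV = $53,424.50 / (1 + 0.0656)^4.5
PV = $53,424.50 / 1.3309874
PV = $40,139.00

PV = FV / (1 + r)^t = $40,139.00


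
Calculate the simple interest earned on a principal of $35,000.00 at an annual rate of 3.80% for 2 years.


Simple interest formula: I = P × r × t
I = $35,000.00 × 0.038 × 2
I = $2,660.00

I = P × r × t = $2,660.00


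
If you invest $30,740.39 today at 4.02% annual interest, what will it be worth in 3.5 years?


Future value formula: FV = PV × (1 + r)^t
FV = $30,740.39 × (1 + 0.0402)^3.5
FV = $30,740.39 × 1.147913
FV = $35,287.29

FV = PV × (1 + r)^t = $35,287.29


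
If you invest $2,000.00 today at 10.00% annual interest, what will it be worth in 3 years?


Future value formula: FV = PV × (1 + r)^t
FV = $2,000.00 × (1 + 0.1)^3
FV = $2,000.00 × 1.331000
FV = $2,662.00

FV = PV × (1 + r)^t = $2,662.00


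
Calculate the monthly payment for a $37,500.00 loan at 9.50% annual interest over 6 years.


Loan payment formula: PMT = PV × r / (1 − (1 + r)^(−n))
Monthly rate r = 0.095/12 ≈ 0.00791667, n = 72 months
Denominator: 1 − (1 + 0.095/12)^(−72) = 0.433204
PMT = $37,500.00 × (0.095/12) / 0.433204
PMT = $685.30 per month

PMT = PV × r / (1-(1+r)^(-n)) = $685.30/month


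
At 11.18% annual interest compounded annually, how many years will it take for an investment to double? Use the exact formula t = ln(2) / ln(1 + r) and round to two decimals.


Doubling condition: (1 + r)^t = 2
Take ln of both sides: t × ln(1 + r) = ln(2)
t = ln(2) / ln(1 + r)
t = 0.693147 / 0.105980
t = 6.54

t = ln(2) / ln(1 + r) = 6.54 years


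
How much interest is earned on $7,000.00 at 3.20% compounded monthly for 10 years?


Compound interest earned = final amount − principal.
A = P(1 + r/n)^(nt) = $7,000.00 × (1 + 0.032/12)^(12 × 10) = $9,635.79
Interest = A − P = $9,635.79 − $7,000.00 = $2,635.79

Interest = A - P = $2,635.79


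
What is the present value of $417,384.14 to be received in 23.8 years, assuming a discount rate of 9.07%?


Present value formula: PV = FV / (1 + r)^t
PV = $417,384.14 / (1 + 0.0907)^23.8
PV = $417,384.14 / 7.895624
PV = $52,862.72

PV = FV / (1 + r)^t = $52,862.72


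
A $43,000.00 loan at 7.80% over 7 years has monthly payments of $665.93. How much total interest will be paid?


Total paid over the life of the loan = PMT × n.
Total paid = $665.93 × 84 = $55,938.12
Total interest = total paid − principal = $55,938.12 − $43,000.00 = $12,938.12

Total interest = (PMT × n) - PV = $12,938.12


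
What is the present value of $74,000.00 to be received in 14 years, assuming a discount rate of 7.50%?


Present value formula: PV = FV / (1 + r)^t
PV = $74,000.00 / (1 + 0.075)^14
PV = $74,000.00 / 2.752444
PV = $26,885.20

PV = FV / (1 + r)^t = $26,885.20


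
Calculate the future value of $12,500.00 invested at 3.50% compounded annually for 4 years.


Compound interest formula: A = P(1 + r/n)^(nt)
A = $12,500.00 × (1 + 0.035/1)^(1 × 4)
Growth factor: (1 + 0.035/1)^4 = 1.147523
A = $12,500.00 × 1.147523
A = $14,344.04

A = P(1 + r/n)^(nt) = $14,344.04


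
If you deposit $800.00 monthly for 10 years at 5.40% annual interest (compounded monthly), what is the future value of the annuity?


Future value of an ordinary annuity: FV = PMT × ((1 + r)^n − 1) / r
Monthly rate r = 0.054/12 = 0.0045, n = 120
FV = $800.00 × ((1 + 0.054/12)^120 − 1) / (0.054/12)
FV = $800.00 × 158.650979
FV = $126,920.78

FV = PMT × ((1+r)^n - 1)/r = $126,920.78


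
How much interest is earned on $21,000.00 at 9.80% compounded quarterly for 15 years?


Compound interest earned = final amount − principal.
A = P(1 + r/n)^(nt) = $21,000.00 × (1 + 0.098/4)^(4 × 15) = $89,729.87
Interest = A − P = $89,729.87 − $21,000.00 = $68,729.87

Interest = A - P = $68,729.87


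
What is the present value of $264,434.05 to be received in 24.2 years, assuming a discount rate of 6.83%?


Present value formula: PV = FV / (1 + r)^t
PV = $264,434.05 / (1 + 0.0683)^24.2
PV = $264,434.05 / 4.947390
PV = $53,449.20

PV = FV / (1 + r)^t = $53,449.20


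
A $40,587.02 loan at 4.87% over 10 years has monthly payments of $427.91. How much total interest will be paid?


Total paid over the life of the loan = PMT × n.
Total paid = $427.91 × 120 = $51,349.20
Total interest = total paid − principal = $51,349.20 − $40,587.02 = $10,762.18

Total interest = (PMT × n) - PV = $10,762.18


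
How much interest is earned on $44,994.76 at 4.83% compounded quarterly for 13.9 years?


Compound interest earned = final amount − principal.
A = P(1 + r/n)^(nt) = $44,994.76 × (1 + 0.0483/4)^(4 × 13.9) = $87,697.64
Interest = A − P = $87,697.64 − $44,994.76 = $42,702.88

Interest = A - P = $42,702.88


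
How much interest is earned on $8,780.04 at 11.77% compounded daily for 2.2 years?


Compound interest earned = final amount − principal.
A = P(1 + r/n)^(nt) = $8,780.04 × (1 + 0.1177/365)^(365 × 2.2) = $11,374.56
Interest = A − P = $11,374.56 − $8,780.04 = $2,594.52

Interest = A - P = $2,594.52


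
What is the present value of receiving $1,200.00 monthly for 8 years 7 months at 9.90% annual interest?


Present value of an ordinary annuity: PV = PMT × (1 − (1 + r)^(−n)) / r
Monthly rate r = 0.099/12 = 0.00825, n = 103
PV = $1,200.00 × (1 − (1 + 0.099/12)^(−103)) / (0.099/12)
PV = $1,200.00 × 69.210331
PV = $83,052.40

PV = PMT × (1-(1+r)^(-n))/r = $83,052.40


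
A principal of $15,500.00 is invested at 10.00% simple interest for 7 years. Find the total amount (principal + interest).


Total amount formula: A = P(1 + rt) = P + P·r·t
Interest: I = P × r × t = $15,500.00 × 0.1 × 7 = $10,850.00
A = P + I = $15,500.00 + $10,850.00 = $26,350.00

A = P + I = P(1 + rt) = $26,350.00


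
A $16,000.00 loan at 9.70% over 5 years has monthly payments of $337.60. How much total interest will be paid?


Total paid over the life of the loan = PMT × n.
Total paid = $337.60 × 60 = $20,256.00
Total interest = total paid − principal = $20,256.00 − $16,000.00 = $4,256.00

Total interest = (PMT × n) - PV = $4,256.00


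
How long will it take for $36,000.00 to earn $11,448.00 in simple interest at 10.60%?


Rearrange the simple interest formula for t:
I = P × r × t  ⇒  t = I / (P × r)
t = $11,448.00 / ($36,000.00 × 0.106)
t = 3

t = I/(P×r) = 3 years


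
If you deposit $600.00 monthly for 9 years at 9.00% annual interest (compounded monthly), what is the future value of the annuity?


Future value of an ordinary annuity: FV = PMT × ((1 + r)^n − 1) / r
Monthly rate r = 0.09/12 = 0.0075, n = 108
FV = $600.00 × ((1 + 0.09/12)^108 − 1) / (0.09/12)
FV = $600.00 × 165.483223
FV = $99,289.93

FV = PMT × ((1+r)^n - 1)/r = $99,289.93


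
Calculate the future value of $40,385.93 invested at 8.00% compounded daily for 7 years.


Compound interest formula: A = P(1 + r/n)^(nt)
A = $40,385.93 × (1 + 0.08/365)^(365 × 7)
Growth factor: (1 + 0.08/365)^2555 = 1.750565
A = $40,385.93 × 1.750565
A = $70,698.20

A = P(1 + r/n)^(nt) = $70,698.20


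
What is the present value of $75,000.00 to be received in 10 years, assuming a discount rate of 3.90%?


Present value formula: PV = FV / (1 + r)^t
PV = $75,000.00 / (1 + 0.039)^10
PV = $75,000.00 / 1.4660726
PV = $51,157.08

PV = FV / (1 + r)^t = $51,157.08


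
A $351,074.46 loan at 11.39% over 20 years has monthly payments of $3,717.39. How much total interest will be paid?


Total paid over the life of the loan = PMT × n.
Total paid = $3,717.39 × 240 = $892,173.60
Total interest = total paid − principal = $892,173.60 − $351,074.46 = $541,099.14

Total interest = (PMT × n) - PV = $541,099.14


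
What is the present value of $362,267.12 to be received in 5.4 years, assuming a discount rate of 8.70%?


Present value formula: PV = FV / (1 + r)^t
PV = $362,267.12 / (1 + 0.087)^5.4
PV = $362,267.12 / 1.56905995
PV = $230,881.63

PV = FV / (1 + r)^t = $230,881.63


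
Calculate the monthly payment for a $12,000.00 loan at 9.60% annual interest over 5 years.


Loan payment formula: PMT = PV × r / (1 − (1 + r)^(−n))
Monthly rate r = 0.096/12 = 0.008, n = 60 months
Denominator: 1 − (1 + 0.096/12)^(−60) = 0.380034
PMT = $12,000.00 × (0.096/12) / 0.380034
PMT = $252.61 per month

PMT = PV × r / (1-(1+r)^(-n)) = $252.61/month


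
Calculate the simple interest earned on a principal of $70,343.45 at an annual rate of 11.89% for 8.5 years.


Simple interest formula: I = P × r × t
I = $70,343.45 × 0.1189 × 8.5
I = $71,092.61

I = P × r × t = $71,092.61


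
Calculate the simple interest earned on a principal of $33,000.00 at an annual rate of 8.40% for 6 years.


Simple interest formula: I = P × r × t
I = $33,000.00 × 0.084 × 6
I = $16,632.00

I = P × r × t = $16,632.00


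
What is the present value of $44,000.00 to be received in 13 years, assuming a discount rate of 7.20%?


Present value formula: PV = FV / (1 + r)^t
PV = $44,000.00 / (1 + 0.072)^13
PV = $44,000.00 / 2.4690632
PV = $17,820.52

PV = FV / (1 + r)^t = $17,820.52


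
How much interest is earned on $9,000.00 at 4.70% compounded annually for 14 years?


Compound interest earned = final amount − principal.
A = P(1 + r/n)^(nt) = $9,000.00 × (1 + 0.047/1)^(1 × 14) = $17,119.70
Interest = A − P = $17,119.70 − $9,000.00 = $8,119.70

Interest = A - P = $8,119.70


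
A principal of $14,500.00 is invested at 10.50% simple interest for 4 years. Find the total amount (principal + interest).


Total amount formula: A = P(1 + rt) = P + P·r·t
Interest: I = P × r × t = $14,500.00 × 0.105 × 4 = $6,090.00
A = P + I = $14,500.00 + $6,090.00 = $20,590.00

A = P + I = P(1 + rt) = $20,590.00


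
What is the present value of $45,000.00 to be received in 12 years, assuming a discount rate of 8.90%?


Present value formula: PV = FV / (1 + r)^t
PV = $45,000.00 / (1 + 0.089)^12
PV = $45,000.00 / 2.7818554
PV = $16,176.25

PV = FV / (1 + r)^t = $16,176.25


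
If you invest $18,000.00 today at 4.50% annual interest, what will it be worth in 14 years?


Future value formula: FV = PV × (1 + r)^t
FV = $18,000.00 × (1 + 0.045)^14
FV = $18,000.00 × 1.851945
FV = $33,335.01

FV = PV × (1 + r)^t = $33,335.01


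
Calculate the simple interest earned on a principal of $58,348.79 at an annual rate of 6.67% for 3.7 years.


Simple interest formula: I = P × r × t
I = $58,348.79 × 0.0667 × 3.7
I = $14,399.90

I = P × r × t = $14,399.90


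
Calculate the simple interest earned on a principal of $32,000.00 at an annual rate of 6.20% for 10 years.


Simple interest formula: I = P × r × t
I = $32,000.00 × 0.062 × 10
I = $19,840.00

I = P × r × t = $19,840.00


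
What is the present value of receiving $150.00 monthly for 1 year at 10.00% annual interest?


Present value of an ordinary annuity: PV = PMT × (1 − (1 + r)^(−n)) / r
Monthly rate r = 0.1/12 ≈ 0.00833333, n = 12
PV = $150.00 × (1 − (1 + 0.1/12)^(−12)) / (0.1/12)
PV = $150.00 × 11.374508
PV = $1,706.18

PV = PMT × (1-(1+r)^(-n))/r = $1,706.18


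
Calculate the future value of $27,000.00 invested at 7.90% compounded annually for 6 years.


Compound interest formula: A = P(1 + r/n)^(nt)
A = $27,000.00 × (1 + 0.079/1)^(1 × 6)
Growth factor: (1 + 0.079/1)^6 = 1.578079
A = $27,000.00 × 1.578079
A = $42,608.13

A = P(1 + r/n)^(nt) = $42,608.13


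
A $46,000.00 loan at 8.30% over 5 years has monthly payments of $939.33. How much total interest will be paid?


Total paid over the life of the loan = PMT × n.
Total paid = $939.33 × 60 = $56,359.80
Total interest = total paid − principal = $56,359.80 − $46,000.00 = $10,359.80

Total interest = (PMT × n) - PV = $10,359.80


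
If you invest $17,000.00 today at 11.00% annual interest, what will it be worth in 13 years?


Future value formula: FV = PV × (1 + r)^t
FV = $17,000.00 × (1 + 0.11)^13
FV = $17,000.00 × 3.883280
FV = $66,015.76

FV = PV × (1 + r)^t = $66,015.76


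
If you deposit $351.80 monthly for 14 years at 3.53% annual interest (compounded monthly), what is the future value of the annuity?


Future value of an ordinary annuity: FV = PMT × ((1 + r)^n − 1) / r
Monthly rate r = 0.0353/12 ≈ 0.00294167, n = 168
FV = $351.80 × ((1 + 0.0353/12)^168 − 1) / (0.0353/12)
FV = $351.80 × 216.883046
FV = $76,299.46

FV = PMT × ((1+r)^n - 1)/r = $76,299.46


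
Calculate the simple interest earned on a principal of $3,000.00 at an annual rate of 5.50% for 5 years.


Simple interest formula: I = P × r × t
I = $3,000.00 × 0.055 × 5
I = $825.00

I = P × r × t = $825.00


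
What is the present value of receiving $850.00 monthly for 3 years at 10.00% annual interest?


Present value of an ordinary annuity: PV = PMT × (1 − (1 + r)^(−n)) / r
Monthly rate r = 0.1/12 ≈ 0.00833333, n = 36
PV = $850.00 × (1 − (1 + 0.1/12)^(−36)) / (0.1/12)
PV = $850.00 × 30.991236
PV = $26,342.55

PV = PMT × (1-(1+r)^(-n))/r = $26,342.55


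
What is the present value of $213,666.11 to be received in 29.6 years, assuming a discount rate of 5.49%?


Present value formula: PV = FV / (1 + r)^t
PV = $213,666.11 / (1 + 0.0549)^29.6
PV = $213,666.11 / 4.8646797
PV = $43,921.93

PV = FV / (1 + r)^t = $43,921.93


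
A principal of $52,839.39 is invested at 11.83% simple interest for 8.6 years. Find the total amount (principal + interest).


Total amount formula: A = P(1 + rt) = P + P·r·t
Interest: I = P × r × t = $52,839.39 × 0.1183 × 8.6 = $53,757.74
A = P + I = $52,839.39 + $53,757.74 = $106,597.13

A = P + I = P(1 + rt) = $106,597.13


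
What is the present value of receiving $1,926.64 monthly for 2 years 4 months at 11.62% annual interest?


Present value of an ordinary annuity: PV = PMT × (1 − (1 + r)^(−n)) / r
Monthly rate r = 0.1162/12 ≈ 0.00968333, n = 28
PV = $1,926.64 × (1 − (1 + 0.1162/12)^(−28)) / (0.1162/12)
PV = $1,926.64 × 24.422371
PV = $47,053.12

PV = PMT × (1-(1+r)^(-n))/r = $47,053.12


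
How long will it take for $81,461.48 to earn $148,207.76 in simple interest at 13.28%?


Rearrange the simple interest formula for t:
I = P × r × t  ⇒  t = I / (P × r)
t = $148,207.76 / ($81,461.48 × 0.1328)
t = 13.7

t = I/(P×r) = 13.7 years


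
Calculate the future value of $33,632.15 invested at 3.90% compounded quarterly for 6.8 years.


Compound interest formula: A = P(1 + r/n)^(nt)
A = $33,632.15 × (1 + 0.039/4)^(4 × 6.8)
Growth factor: (1 + 0.039/4)^27.2 = 1.3020182
A = $33,632.15 × 1.3020182
A = $43,789.67

A = P(1 + r/n)^(nt) = $43,789.67


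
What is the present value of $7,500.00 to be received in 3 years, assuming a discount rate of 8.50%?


Present value formula: PV = FV / (1 + r)^t
PV = $7,500.00 / (1 + 0.085)^3
PV = $7,500.00 / 1.277289
PV = $5,871.81

PV = FV / (1 + r)^t = $5,871.81


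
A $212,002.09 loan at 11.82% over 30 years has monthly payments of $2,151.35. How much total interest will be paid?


Total paid over the life of the loan = PMT × n.
Total paid = $2,151.35 × 360 = $774,486.00
Total interest = total paid − principal = $774,486.00 − $212,002.09 = $562,483.91

Total interest = (PMT × n) - PV = $562,483.91


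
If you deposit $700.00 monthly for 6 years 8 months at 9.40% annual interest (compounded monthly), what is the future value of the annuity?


Future value of an ordinary annuity: FV = PMT × ((1 + r)^n − 1) / r
Monthly rate r = 0.094/12 ≈ 0.00783333, n = 80
FV = $700.00 × ((1 + 0.094/12)^80 − 1) / (0.094/12)
FV = $700.00 × 110.6551356
FV = $77,458.59

FV = PMT × ((1+r)^n - 1)/r = $77,458.59


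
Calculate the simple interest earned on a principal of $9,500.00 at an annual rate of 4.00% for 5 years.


Simple interest formula: I = P × r × t
I = $9,500.00 × 0.04 × 5
I = $1,900.00

I = P × r × t = $1,900.00


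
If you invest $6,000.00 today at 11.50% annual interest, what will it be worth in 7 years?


Future value formula: FV = PV × (1 + r)^t
FV = $6,000.00 × (1 + 0.115)^7
FV = $6,000.00 × 2.142516
FV = $12,855.10

FV = PV × (1 + r)^t = $12,855.10


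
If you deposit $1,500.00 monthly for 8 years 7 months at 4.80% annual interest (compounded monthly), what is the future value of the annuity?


Future value of an ordinary annuity: FV = PMT × ((1 + r)^n − 1) / r
Monthly rate r = 0.048/12 = 0.004, n = 103
FV = $1,500.00 × ((1 + 0.048/12)^103 − 1) / (0.048/12)
FV = $1,500.00 × 127.148538
FV = $190,722.81

FV = PMT × ((1+r)^n - 1)/r = $190,722.81


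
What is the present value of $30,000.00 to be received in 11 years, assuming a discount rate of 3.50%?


Present value formula: PV = FV / (1 + r)^t
PV = $30,000.00 / (1 + 0.035)^11
PV = $30,000.00 / 1.459970
PV = $20,548.37

PV = FV / (1 + r)^t = $20,548.37


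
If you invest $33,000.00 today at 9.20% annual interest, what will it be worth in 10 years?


Future value formula: FV = PV × (1 + r)^t
FV = $33,000.00 × (1 + 0.092)^10
FV = $33,000.00 × 2.41116196
FV = $79,568.34

FV = PV × (1 + r)^t = $79,568.34


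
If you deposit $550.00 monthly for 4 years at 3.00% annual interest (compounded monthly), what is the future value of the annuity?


Future value of an ordinary annuity: FV = PMT × ((1 + r)^n − 1) / r
Monthly rate r = 0.03/12 = 0.0025, n = 48
FV = $550.00 × ((1 + 0.03/12)^48 − 1) / (0.03/12)
FV = $550.00 × 50.931208
FV = $28,012.16

FV = PMT × ((1+r)^n - 1)/r = $28,012.16


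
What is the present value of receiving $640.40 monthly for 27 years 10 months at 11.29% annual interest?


Present value of an ordinary annuity: PV = PMT × (1 − (1 + r)^(−n)) / r
Monthly rate r = 0.1129/12 ≈ 0.00940833, n = 334
PV = $640.40 × (1 − (1 + 0.1129/12)^(−334)) / (0.1129/12)
PV = $640.40 × 101.631309
PV = $65,084.69

PV = PMT × (1-(1+r)^(-n))/r = $65,084.69


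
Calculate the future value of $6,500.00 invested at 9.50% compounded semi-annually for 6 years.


Compound interest formula: A = P(1 + r/n)^(nt)
A = $6,500.00 × (1 + 0.095/2)^(2 × 6)
Growth factor: (1 + 0.095/2)^12 = 1.745213
A = $6,500.00 × 1.745213
A = $11,343.88

A = P(1 + r/n)^(nt) = $11,343.88


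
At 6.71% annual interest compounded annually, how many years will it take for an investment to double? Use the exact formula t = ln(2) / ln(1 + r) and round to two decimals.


Doubling condition: (1 + r)^t = 2
Take ln of both sides: t × ln(1 + r) = ln(2)
t = ln(2) / ln(1 + r)
t = 0.693147 / 0.064945
t = 10.67

t = ln(2) / ln(1 + r) = 10.67 years


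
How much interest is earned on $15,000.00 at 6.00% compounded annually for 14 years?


Compound interest earned = final amount − principal.
A = P(1 + r/n)^(nt) = $15,000.00 × (1 + 0.06/1)^(1 × 14) = $33,913.56
Interest = A − P = $33,913.56 − $15,000.00 = $18,913.56

Interest = A - P = $18,913.56


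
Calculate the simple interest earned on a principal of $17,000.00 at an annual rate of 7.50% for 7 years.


Simple interest formula: I = P × r × t
I = $17,000.00 × 0.075 × 7
I = $8,925.00

I = P × r × t = $8,925.00


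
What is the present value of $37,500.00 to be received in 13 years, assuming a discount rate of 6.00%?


Present value formula: PV = FV / (1 + r)^t
PV = $37,500.00 / (1 + 0.06)^13
PV = $37,500.00 / 2.1329283
PV = $17,581.46

PV = FV / (1 + r)^t = $17,581.46


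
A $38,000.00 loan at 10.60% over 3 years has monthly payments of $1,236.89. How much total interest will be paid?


Total paid over the life of the loan = PMT × n.
Total paid = $1,236.89 × 36 = $44,528.04
Total interest = total paid − principal = $44,528.04 − $38,000.00 = $6,528.04

Total interest = (PMT × n) - PV = $6,528.04


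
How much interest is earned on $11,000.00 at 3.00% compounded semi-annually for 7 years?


Compound interest earned = final amount − principal.
A = P(1 + r/n)^(nt) = $11,000.00 × (1 + 0.03/2)^(2 × 7) = $13,549.31
Interest = A − P = $13,549.31 − $11,000.00 = $2,549.31

Interest = A - P = $2,549.31


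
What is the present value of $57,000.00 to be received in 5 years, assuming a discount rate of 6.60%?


Present value formula: PV = FV / (1 + r)^t
PV = $57,000.00 / (1 + 0.066)^5
PV = $57,000.00 / 1.376531
PV = $41,408.44

PV = FV / (1 + r)^t = $41,408.44


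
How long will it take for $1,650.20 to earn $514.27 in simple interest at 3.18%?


Rearrange the simple interest formula for t:
I = P × r × t  ⇒  t = I / (P × r)
t = $514.27 / ($1,650.20 × 0.0318)
t = 9.8

t = I/(P×r) = 9.8 years


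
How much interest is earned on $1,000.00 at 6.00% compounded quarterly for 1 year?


Compound interest earned = final amount − principal.
A = P(1 + r/n)^(nt) = $1,000.00 × (1 + 0.06/4)^(4 × 1) = $1,061.36
Interest = A − P = $1,061.36 − $1,000.00 = $61.36

Interest = A - P = $61.36


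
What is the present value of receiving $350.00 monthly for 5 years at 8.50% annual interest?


Present value of an ordinary annuity: PV = PMT × (1 − (1 + r)^(−n)) / r
Monthly rate r = 0.085/12 ≈ 0.00708333, n = 60
PV = $350.00 × (1 − (1 + 0.085/12)^(−60)) / (0.085/12)
PV = $350.00 × 48.741183
PV = $17,059.41

PV = PMT × (1-(1+r)^(-n))/r = $17,059.41


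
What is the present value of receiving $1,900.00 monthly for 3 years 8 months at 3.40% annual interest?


Present value of an ordinary annuity: PV = PMT × (1 − (1 + r)^(−n)) / r
Monthly rate r = 0.034/12 ≈ 0.00283333, n = 44
PV = $1,900.00 × (1 − (1 + 0.034/12)^(−44)) / (0.034/12)
PV = $1,900.00 × 41.312913
PV = $78,494.53

PV = PMT × (1-(1+r)^(-n))/r = $78,494.53


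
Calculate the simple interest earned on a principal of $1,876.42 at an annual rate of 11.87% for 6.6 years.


Simple interest formula: I = P × r × t
I = $1,876.42 × 0.1187 × 6.6
I = $1,470.02

I = P × r × t = $1,470.02


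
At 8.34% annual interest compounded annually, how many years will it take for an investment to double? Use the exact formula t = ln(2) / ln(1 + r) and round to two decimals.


Doubling condition: (1 + r)^t = 2
Take ln of both sides: t × ln(1 + r) = ln(2)
t = ln(2) / ln(1 + r)
t = 0.693147 / 0.080104
t = 8.65

t = ln(2) / ln(1 + r) = 8.65 years


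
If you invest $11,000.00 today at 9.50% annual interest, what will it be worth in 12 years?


Future value formula: FV = PV × (1 + r)^t
FV = $11,000.00 × (1 + 0.095)^12
FV = $11,000.00 × 2.971457
FV = $32,686.03

FV = PV × (1 + r)^t = $32,686.03


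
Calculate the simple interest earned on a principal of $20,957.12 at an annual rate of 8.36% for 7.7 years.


Simple interest formula: I = P × r × t
I = $20,957.12 × 0.0836 × 7.7
I = $13,490.52

I = P × r × t = $13,490.52


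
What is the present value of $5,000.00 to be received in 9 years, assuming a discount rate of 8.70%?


Present value formula: PV = FV / (1 + r)^t
PV = $5,000.00 / (1 + 0.087)^9
PV = $5,000.00 / 2.118683
PV = $2,359.96

PV = FV / (1 + r)^t = $2,359.96


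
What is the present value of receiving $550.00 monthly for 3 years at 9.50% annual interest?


Present value of an ordinary annuity: PV = PMT × (1 − (1 + r)^(−n)) / r
Monthly rate r = 0.095/12 ≈ 0.00791667, n = 36
PV = $550.00 × (1 − (1 + 0.095/12)^(−36)) / (0.095/12)
PV = $550.00 × 31.217856
PV = $17,169.82

PV = PMT × (1-(1+r)^(-n))/r = $17,169.82


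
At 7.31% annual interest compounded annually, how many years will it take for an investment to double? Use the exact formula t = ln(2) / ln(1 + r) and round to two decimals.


Doubling condition: (1 + r)^t = 2
Take ln of both sides: t × ln(1 + r) = ln(2)
t = ln(2) / ln(1 + r)
t = 0.693147 / 0.070552
t = 9.82

t = ln(2) / ln(1 + r) = 9.82 years


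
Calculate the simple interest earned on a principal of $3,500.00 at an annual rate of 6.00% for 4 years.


Simple interest formula: I = P × r × t
I = $3,500.00 × 0.06 × 4
I = $840.00

I = P × r × t = $840.00


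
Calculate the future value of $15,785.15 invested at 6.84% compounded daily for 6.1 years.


Compound interest formula: A = P(1 + r/n)^(nt)
A = $15,785.15 × (1 + 0.0684/365)^(365 × 6.1)
Growth factor: (1 + 0.0684/365)^2226.5 = 1.5177074
A = $15,785.15 × 1.5177074
A = $23,957.24

A = P(1 + r/n)^(nt) = $23,957.24


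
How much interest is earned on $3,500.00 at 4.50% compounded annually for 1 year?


Compound interest earned = final amount − principal.
A = P(1 + r/n)^(nt) = $3,500.00 × (1 + 0.045/1)^(1 × 1) = $3,657.50
Interest = A − P = $3,657.50 − $3,500.00 = $157.50

Interest = A - P = $157.50


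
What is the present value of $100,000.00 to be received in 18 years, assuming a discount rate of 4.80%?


Present value formula: PV = FV / (1 + r)^t
PV = $100,000.00 / (1 + 0.048)^18
PV = $100,000.00 / 2.325429
PV = $43,002.82

PV = FV / (1 + r)^t = $43,002.82


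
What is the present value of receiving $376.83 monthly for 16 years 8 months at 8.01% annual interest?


Present value of an ordinary annuity: PV = PMT × (1 − (1 + r)^(−n)) / r
Monthly rate r = 0.0801/12 = 0.006675, n = 200
PV = $376.83 × (1 − (1 + 0.0801/12)^(−200)) / (0.0801/12)
PV = $376.83 × 110.213020
PV = $41,531.57

PV = PMT × (1-(1+r)^(-n))/r = $41,531.57


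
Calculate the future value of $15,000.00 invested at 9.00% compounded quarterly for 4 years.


Compound interest formula: A = P(1 + r/n)^(nt)
A = $15,000.00 × (1 + 0.09/4)^(4 × 4)
Growth factor: (1 + 0.09/4)^16 = 1.4276215
A = $15,000.00 × 1.4276215
A = $21,414.32

A = P(1 + r/n)^(nt) = $21,414.32


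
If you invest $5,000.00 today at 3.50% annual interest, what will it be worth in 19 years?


Future value formula: FV = PV × (1 + r)^t
FV = $5,000.00 × (1 + 0.035)^19
FV = $5,000.00 × 1.9225013
FV = $9,612.51

FV = PV × (1 + r)^t = $9,612.51


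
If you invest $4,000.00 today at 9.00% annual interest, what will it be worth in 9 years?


Future value formula: FV = PV × (1 + r)^t
FV = $4,000.00 × (1 + 0.09)^9
FV = $4,000.00 × 2.171893
FV = $8,687.57

FV = PV × (1 + r)^t = $8,687.57


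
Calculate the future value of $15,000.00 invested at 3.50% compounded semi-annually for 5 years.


Compound interest formula: A = P(1 + r/n)^(nt)
A = $15,000.00 × (1 + 0.035/2)^(2 × 5)
Growth factor: (1 + 0.035/2)^10 = 1.1894445
A = $15,000.00 × 1.1894445
A = $17,841.67

A = P(1 + r/n)^(nt) = $17,841.67


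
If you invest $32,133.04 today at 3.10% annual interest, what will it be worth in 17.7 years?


Future value formula: FV = PV × (1 + r)^t
FV = $32,133.04 × (1 + 0.031)^17.7
FV = $32,133.04 × 1.7166366
FV = $55,160.75

FV = PV × (1 + r)^t = $55,160.75


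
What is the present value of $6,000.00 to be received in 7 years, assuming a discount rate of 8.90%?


Present value formula: PV = FV / (1 + r)^t
PV = $6,000.00 / (1 + 0.089)^7
PV = $6,000.00 / 1.816332
PV = $3,303.36

PV = FV / (1 + r)^t = $3,303.36


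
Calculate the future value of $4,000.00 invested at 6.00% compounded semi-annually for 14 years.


Compound interest formula: A = P(1 + r/n)^(nt)
A = $4,000.00 × (1 + 0.06/2)^(2 × 14)
Growth factor: (1 + 0.06/2)^28 = 2.287928
A = $4,000.00 × 2.287928
A = $9,151.71

A = P(1 + r/n)^(nt) = $9,151.71


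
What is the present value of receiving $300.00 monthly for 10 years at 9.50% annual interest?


Present value of an ordinary annuity: PV = PMT × (1 − (1 + r)^(−n)) / r
Monthly rate r = 0.095/12 ≈ 0.00791667, n = 120
PV = $300.00 × (1 − (1 + 0.095/12)^(−120)) / (0.095/12)
PV = $300.00 × 77.281211
PV = $23,184.36

PV = PMT × (1-(1+r)^(-n))/r = $23,184.36


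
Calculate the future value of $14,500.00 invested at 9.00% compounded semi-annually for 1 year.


Compound interest formula: A = P(1 + r/n)^(nt)
A = $14,500.00 × (1 + 0.09/2)^(2 × 1)
Growth factor: (1 + 0.09/2)^2 = 1.092025
A = $14,500.00 × 1.092025
A = $15,834.36

A = P(1 + r/n)^(nt) = $15,834.36


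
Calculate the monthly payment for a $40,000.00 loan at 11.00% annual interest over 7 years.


Loan payment formula: PMT = PV × r / (1 − (1 + r)^(−n))
Monthly rate r = 0.11/12 ≈ 0.00916667, n = 84 months
Denominator: 1 − (1 + 0.11/12)^(−84) = 0.535360
PMT = $40,000.00 × (0.11/12) / 0.535360
PMT = $684.90 per month

PMT = PV × r / (1-(1+r)^(-n)) = $684.90/month


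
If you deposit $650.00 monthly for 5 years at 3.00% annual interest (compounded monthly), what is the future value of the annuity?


Future value of an ordinary annuity: FV = PMT × ((1 + r)^n − 1) / r
Monthly rate r = 0.03/12 = 0.0025, n = 60
FV = $650.00 × ((1 + 0.03/12)^60 − 1) / (0.03/12)
FV = $650.00 × 64.646713
FV = $42,020.36

FV = PMT × ((1+r)^n - 1)/r = $42,020.36


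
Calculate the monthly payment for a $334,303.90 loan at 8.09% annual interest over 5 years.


Loan payment formula: PMT = PV × r / (1 − (1 + r)^(−n))
Monthly rate r = 0.0809/12 ≈ 0.00674167, n = 60 months
Denominator: 1 − (1 + 0.0809/12)^(−60) = 0.331783
PMT = $334,303.90 × (0.0809/12) / 0.331783
PMT = $6,792.89 per month

PMT = PV × r / (1-(1+r)^(-n)) = $6,792.89/month


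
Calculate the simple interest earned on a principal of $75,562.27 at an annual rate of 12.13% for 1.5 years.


Simple interest formula: I = P × r × t
I = $75,562.27 × 0.1213 × 1.5
I = $13,748.56

I = P × r × t = $13,748.56


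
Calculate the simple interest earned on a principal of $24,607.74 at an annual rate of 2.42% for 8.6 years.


Simple interest formula: I = P × r × t
I = $24,607.74 × 0.0242 × 8.6
I = $5,121.36

I = P × r × t = $5,121.36


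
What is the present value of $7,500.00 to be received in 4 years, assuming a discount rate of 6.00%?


Present value formula: PV = FV / (1 + r)^t
PV = $7,500.00 / (1 + 0.06)^4
PV = $7,500.00 / 1.262477
PV = $5,940.70

PV = FV / (1 + r)^t = $5,940.70


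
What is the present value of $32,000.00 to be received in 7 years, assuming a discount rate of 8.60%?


Present value formula: PV = FV / (1 + r)^t
PV = $32,000.00 / (1 + 0.086)^7
PV = $32,000.00 / 1.781594
PV = $17,961.44

PV = FV / (1 + r)^t = $17,961.44


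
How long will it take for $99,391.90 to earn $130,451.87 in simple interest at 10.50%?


Rearrange the simple interest formula for t:
I = P × r × t  ⇒  t = I / (P × r)
t = $130,451.87 / ($99,391.90 × 0.105)
t = 12.5

t = I/(P×r) = 12.5 years


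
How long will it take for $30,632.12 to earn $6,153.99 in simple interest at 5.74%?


Rearrange the simple interest formula for t:
I = P × r × t  ⇒  t = I / (P × r)
t = $6,153.99 / ($30,632.12 × 0.0574)
t = 3.5

t = I/(P×r) = 3.5 years


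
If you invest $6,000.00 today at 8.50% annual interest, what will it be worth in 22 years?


Future value formula: FV = PV × (1 + r)^t
FV = $6,000.00 × (1 + 0.085)^22
FV = $6,000.00 × 6.018028
FV = $36,108.17

FV = PV × (1 + r)^t = $36,108.17
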